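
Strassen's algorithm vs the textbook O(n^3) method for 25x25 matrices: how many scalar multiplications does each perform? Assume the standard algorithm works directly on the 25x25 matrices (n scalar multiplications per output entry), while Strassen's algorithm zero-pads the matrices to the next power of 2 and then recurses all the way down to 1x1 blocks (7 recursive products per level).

Matrix multiplication for 25x25 matrices:

Strassen's algorithm requires power-of-2 dimensions. Pad 25x25 to 32x32 (next power of 2).

Standard algorithm: 25^3 = 15625 multiplications
Strassen's algorithm: 7^(log2(32)) = 7^5 = 16807 multiplications
Difference: 15625 - 16807 = -1182 (Strassen uses MORE here due to padding overhead — for small or just-over-power-of-2 n, padding can outweigh the per-level savings)

Standard: 15625 multiplications (25^3). Strassen: 16807 multiplications (7^5, after padding to 32x32). Strassen reduces 8 recursive multiplications to 7 at each level.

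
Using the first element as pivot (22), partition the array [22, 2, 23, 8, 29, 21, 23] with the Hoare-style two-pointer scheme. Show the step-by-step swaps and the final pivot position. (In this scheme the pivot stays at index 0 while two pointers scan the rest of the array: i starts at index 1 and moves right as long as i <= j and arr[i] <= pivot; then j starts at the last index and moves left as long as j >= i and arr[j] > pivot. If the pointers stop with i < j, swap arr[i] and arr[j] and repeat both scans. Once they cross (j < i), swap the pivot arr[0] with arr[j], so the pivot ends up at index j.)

Hoare-style two-pointer partition with pivot = 22:

Initial array: [22, 2, 23, 8, 29, 21, 23]

Pointers start at i = 1, j = 6.
i stops at index 2 (arr[2]=23 > 22), j stops at index 5 (arr[5]=21 <= 22): swap arr[2] and arr[5], array becomes [22, 2, 21, 8, 29, 23, 23]
i ends at 4, j ends at 3: the pointers have crossed (j < i), so scanning stops.

Swap pivot arr[0] with arr[3] to place pivot at position 3: [8, 2, 21, 22, 29, 23, 23]
Pivot position: 3

After partitioning with pivot 22, the array becomes [8, 2, 21, 22, 29, 23, 23]. The pivot is placed at index 3. All elements to the left of the pivot are <= 22, and all elements to the right are > 22.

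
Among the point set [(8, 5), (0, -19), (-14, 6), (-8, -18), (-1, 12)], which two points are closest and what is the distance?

Computing all pairwise distances among 5 points:

d((8, 5), (0, -19)) = 25.2982
d((8, 5), (-14, 6)) = 22.0227
d((8, 5), (-8, -18)) = 28.0179
d((8, 5), (-1, 12)) = 11.4018
d((0, -19), (-14, 6)) = 28.6531
d((0, -19), (-8, -18)) = 8.0623 <-- minimum
d((0, -19), (-1, 12)) = 31.0161
d((-14, 6), (-8, -18)) = 24.7386
d((-14, 6), (-1, 12)) = 14.3178
d((-8, -18), (-1, 12)) = 30.8058

Closest pair: (0, -19) and (-8, -18) with distance 8.0623

The closest pair is (0, -19) and (-8, -18) with Euclidean distance 8.0623. For 5 points, brute-force pairwise comparison is shown above. For large n, the divide-and-conquer algorithm (sort by x, recurse on halves, check the dividing strip) achieves O(n log n).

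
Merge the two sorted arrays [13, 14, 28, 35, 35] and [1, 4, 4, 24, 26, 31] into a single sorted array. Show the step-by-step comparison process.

Merging process:

Compare 13 vs 1: take 1 from right. Merged: [1]
Compare 13 vs 4: take 4 from right. Merged: [1, 4]
Compare 13 vs 4: take 4 from right. Merged: [1, 4, 4]
Compare 13 vs 24: take 13 from left. Merged: [1, 4, 4, 13]
Compare 14 vs 24: take 14 from left. Merged: [1, 4, 4, 13, 14]
Compare 28 vs 24: take 24 from right. Merged: [1, 4, 4, 13, 14, 24]
Compare 28 vs 26: take 26 from right. Merged: [1, 4, 4, 13, 14, 24, 26]
Compare 28 vs 31: take 28 from left. Merged: [1, 4, 4, 13, 14, 24, 26, 28]
Compare 35 vs 31: take 31 from right. Merged: [1, 4, 4, 13, 14, 24, 26, 28, 31]
Append remaining from left: [35, 35]. Merged: [1, 4, 4, 13, 14, 24, 26, 28, 31, 35, 35]

Final merged array: [1, 4, 4, 13, 14, 24, 26, 28, 31, 35, 35]
Total comparisons: 9

The merged array is [1, 4, 4, 13, 14, 24, 26, 28, 31, 35, 35], requiring 9 comparisons. The merge step runs in O(n) time where n is the total number of elements.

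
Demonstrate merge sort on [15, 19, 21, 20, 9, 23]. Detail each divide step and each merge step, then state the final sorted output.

Merge sort trace:

Split: [15, 19, 21, 20, 9, 23] -> [15, 19, 21] and [20, 9, 23]
  Split: [15, 19, 21] -> [15] and [19, 21]
    Split: [19, 21] -> [19] and [21]
    Merge: [19] + [21] -> [19, 21]
  Merge: [15] + [19, 21] -> [15, 19, 21]
  Split: [20, 9, 23] -> [20] and [9, 23]
    Split: [9, 23] -> [9] and [23]
    Merge: [9] + [23] -> [9, 23]
  Merge: [20] + [9, 23] -> [9, 20, 23]
Merge: [15, 19, 21] + [9, 20, 23] -> [9, 15, 19, 20, 21, 23]

Final sorted array: [9, 15, 19, 20, 21, 23]

The merge sort proceeds by recursively splitting the array and merging sorted halves.
After all merges, the sorted array is [9, 15, 19, 20, 21, 23].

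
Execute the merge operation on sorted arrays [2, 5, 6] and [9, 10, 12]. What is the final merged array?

Merging process:

Compare 2 vs 9: take 2 from left. Merged: [2]
Compare 5 vs 9: take 5 from left. Merged: [2, 5]
Compare 6 vs 9: take 6 from left. Merged: [2, 5, 6]
Append remaining from right: [9, 10, 12]. Merged: [2, 5, 6, 9, 10, 12]

Final merged array: [2, 5, 6, 9, 10, 12]
Total comparisons: 3

The merged array is [2, 5, 6, 9, 10, 12], requiring 3 comparisons. The merge step runs in O(n) time where n is the total number of elements.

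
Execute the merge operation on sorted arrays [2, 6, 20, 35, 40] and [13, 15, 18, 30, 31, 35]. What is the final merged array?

Merging process:

Compare 2 vs 13: take 2 from left. Merged: [2]
Compare 6 vs 13: take 6 from left. Merged: [2, 6]
Compare 20 vs 13: take 13 from right. Merged: [2, 6, 13]
Compare 20 vs 15: take 15 from right. Merged: [2, 6, 13, 15]
Compare 20 vs 18: take 18 from right. Merged: [2, 6, 13, 15, 18]
Compare 20 vs 30: take 20 from left. Merged: [2, 6, 13, 15, 18, 20]
Compare 35 vs 30: take 30 from right. Merged: [2, 6, 13, 15, 18, 20, 30]
Compare 35 vs 31: take 31 from right. Merged: [2, 6, 13, 15, 18, 20, 30, 31]
Compare 35 vs 35: take 35 from left. Merged: [2, 6, 13, 15, 18, 20, 30, 31, 35]
Compare 40 vs 35: take 35 from right. Merged: [2, 6, 13, 15, 18, 20, 30, 31, 35, 35]
Append remaining from left: [40]. Merged: [2, 6, 13, 15, 18, 20, 30, 31, 35, 35, 40]

Final merged array: [2, 6, 13, 15, 18, 20, 30, 31, 35, 35, 40]
Total comparisons: 10

The merged array is [2, 6, 13, 15, 18, 20, 30, 31, 35, 35, 40], requiring 10 comparisons. The merge step runs in O(n) time where n is the total number of elements.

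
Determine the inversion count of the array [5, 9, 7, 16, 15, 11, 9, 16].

Finding inversions in [5, 9, 7, 16, 15, 11, 9, 16]:

(1, 2): arr[1]=9 > arr[2]=7
(3, 4): arr[3]=16 > arr[4]=15
(3, 5): arr[3]=16 > arr[5]=11
(3, 6): arr[3]=16 > arr[6]=9
(4, 5): arr[4]=15 > arr[5]=11
(4, 6): arr[4]=15 > arr[6]=9
(5, 6): arr[5]=11 > arr[6]=9

Total inversions: 7

The array has 7 inversion(s): (1,2), (3,4), (3,5), (3,6), (4,5), (4,6), (5,6). Each pair (i,j) satisfies i < j and arr[i] > arr[j].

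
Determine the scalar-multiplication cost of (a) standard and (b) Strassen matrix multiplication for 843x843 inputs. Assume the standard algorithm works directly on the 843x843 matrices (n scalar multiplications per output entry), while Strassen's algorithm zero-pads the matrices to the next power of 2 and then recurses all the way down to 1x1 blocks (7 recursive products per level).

Matrix multiplication for 843x843 matrices:

Strassen's algorithm requires power-of-2 dimensions. Pad 843x843 to 1024x1024 (next power of 2).

Standard algorithm: 843^3 = 599077107 multiplications
Strassen's algorithm: 7^(log2(1024)) = 7^10 = 282475249 multiplications
Savings: 599077107 - 282475249 = 316601858 multiplications

Standard: 599077107 multiplications (843^3). Strassen: 282475249 multiplications (7^10, after padding to 1024x1024). Strassen reduces 8 recursive multiplications to 7 at each level.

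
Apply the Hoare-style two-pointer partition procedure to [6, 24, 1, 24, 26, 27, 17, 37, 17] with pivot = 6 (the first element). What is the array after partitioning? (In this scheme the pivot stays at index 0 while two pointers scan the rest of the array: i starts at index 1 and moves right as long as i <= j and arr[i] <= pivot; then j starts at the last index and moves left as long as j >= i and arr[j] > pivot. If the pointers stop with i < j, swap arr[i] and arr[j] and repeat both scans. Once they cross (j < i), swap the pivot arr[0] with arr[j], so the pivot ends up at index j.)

Hoare-style two-pointer partition with pivot = 6:

Initial array: [6, 24, 1, 24, 26, 27, 17, 37, 17]

Pointers start at i = 1, j = 8.
i stops at index 1 (arr[1]=24 > 6), j stops at index 2 (arr[2]=1 <= 6): swap arr[1] and arr[2], array becomes [6, 1, 24, 24, 26, 27, 17, 37, 17]
i ends at 2, j ends at 1: the pointers have crossed (j < i), so scanning stops.

Swap pivot arr[0] with arr[1] to place pivot at position 1: [1, 6, 24, 24, 26, 27, 17, 37, 17]
Pivot position: 1

After partitioning with pivot 6, the array becomes [1, 6, 24, 24, 26, 27, 17, 37, 17]. The pivot is placed at index 1. All elements to the left of the pivot are <= 6, and all elements to the right are > 6.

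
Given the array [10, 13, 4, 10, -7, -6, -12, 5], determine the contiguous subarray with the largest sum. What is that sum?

Using Kadane's algorithm on [10, 13, 4, 10, -7, -6, -12, 5]:

Scanning through the array:
Position 1 (value 13): max_ending_here = 23, max_so_far = 23
Position 2 (value 4): max_ending_here = 27, max_so_far = 27
Position 3 (value 10): max_ending_here = 37, max_so_far = 37
Position 4 (value -7): max_ending_here = 30, max_so_far = 37
Position 5 (value -6): max_ending_here = 24, max_so_far = 37
Position 6 (value -12): max_ending_here = 12, max_so_far = 37
Position 7 (value 5): max_ending_here = 17, max_so_far = 37

Maximum subarray: [10, 13, 4, 10]
Maximum sum: 37

The maximum subarray is [10, 13, 4, 10] with sum 37. This subarray runs from index 0 to index 3.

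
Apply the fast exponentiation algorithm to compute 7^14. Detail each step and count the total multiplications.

Computing 7^14 by squaring (build up from 7^1; each line after the first costs one multiplication):

7^1 = 7
7^2 = (7^1)^2 = 7^2 = 49
7^3 = 7 * 7^2 = 7 * 49 = 343
7^6 = (7^3)^2 = 343^2 = 117649
7^7 = 7 * 7^6 = 7 * 117649 = 823543
7^14 = (7^7)^2 = 823543^2 = 678223072849

Result: 678223072849
Multiplications needed: 5 (5 lines after 7^1)

7^14 = 678223072849. Using exponentiation by squaring, this requires 5 multiplications. The key idea: if the exponent is even, square the half-power; if odd, multiply by the base once.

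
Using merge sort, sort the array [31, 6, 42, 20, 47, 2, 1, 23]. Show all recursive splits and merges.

Merge sort trace:

Split: [31, 6, 42, 20, 47, 2, 1, 23] -> [31, 6, 42, 20] and [47, 2, 1, 23]
  Split: [31, 6, 42, 20] -> [31, 6] and [42, 20]
    Split: [31, 6] -> [31] and [6]
    Merge: [31] + [6] -> [6, 31]
    Split: [42, 20] -> [42] and [20]
    Merge: [42] + [20] -> [20, 42]
  Merge: [6, 31] + [20, 42] -> [6, 20, 31, 42]
  Split: [47, 2, 1, 23] -> [47, 2] and [1, 23]
    Split: [47, 2] -> [47] and [2]
    Merge: [47] + [2] -> [2, 47]
    Split: [1, 23] -> [1] and [23]
    Merge: [1] + [23] -> [1, 23]
  Merge: [2, 47] + [1, 23] -> [1, 2, 23, 47]
Merge: [6, 20, 31, 42] + [1, 2, 23, 47] -> [1, 2, 6, 20, 23, 31, 42, 47]

Final sorted array: [1, 2, 6, 20, 23, 31, 42, 47]

The merge sort proceeds by recursively splitting the array and merging sorted halves.
After all merges, the sorted array is [1, 2, 6, 20, 23, 31, 42, 47].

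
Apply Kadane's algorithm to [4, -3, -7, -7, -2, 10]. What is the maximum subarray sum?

Using Kadane's algorithm on [4, -3, -7, -7, -2, 10]:

Scanning through the array:
Position 1 (value -3): max_ending_here = 1, max_so_far = 4
Position 2 (value -7): max_ending_here = -6, max_so_far = 4
Position 3 (value -7): max_ending_here = -7, max_so_far = 4
Position 4 (value -2): max_ending_here = -2, max_so_far = 4
Position 5 (value 10): max_ending_here = 10, max_so_far = 10

Maximum subarray: [10]
Maximum sum: 10

The maximum subarray is [10] with sum 10. This subarray runs from index 5 to index 5.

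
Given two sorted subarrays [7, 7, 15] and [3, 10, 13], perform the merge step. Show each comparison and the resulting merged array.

Merging process:

Compare 7 vs 3: take 3 from right. Merged: [3]
Compare 7 vs 10: take 7 from left. Merged: [3, 7]
Compare 7 vs 10: take 7 from left. Merged: [3, 7, 7]
Compare 15 vs 10: take 10 from right. Merged: [3, 7, 7, 10]
Compare 15 vs 13: take 13 from right. Merged: [3, 7, 7, 10, 13]
Append remaining from left: [15]. Merged: [3, 7, 7, 10, 13, 15]

Final merged array: [3, 7, 7, 10, 13, 15]
Total comparisons: 5

The merged array is [3, 7, 7, 10, 13, 15], requiring 5 comparisons. The merge step runs in O(n) time where n is the total number of elements.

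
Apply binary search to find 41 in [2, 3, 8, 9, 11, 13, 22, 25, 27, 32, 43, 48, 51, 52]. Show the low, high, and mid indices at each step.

Binary search for 41 in [2, 3, 8, 9, 11, 13, 22, 25, 27, 32, 43, 48, 51, 52]:

lo=0, hi=13, mid=6, arr[mid]=22 -> 22 < 41, search right half
lo=7, hi=13, mid=10, arr[mid]=43 -> 43 > 41, search left half
lo=7, hi=9, mid=8, arr[mid]=27 -> 27 < 41, search right half
lo=9, hi=9, mid=9, arr[mid]=32 -> 32 < 41, search right half
lo=10 > hi=9, target 41 not found

Binary search determines that 41 is not in the array after 4 comparisons. The search space was exhausted without finding the target.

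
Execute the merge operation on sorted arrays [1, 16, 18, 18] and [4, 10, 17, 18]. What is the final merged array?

Merging process:

Compare 1 vs 4: take 1 from left. Merged: [1]
Compare 16 vs 4: take 4 from right. Merged: [1, 4]
Compare 16 vs 10: take 10 from right. Merged: [1, 4, 10]
Compare 16 vs 17: take 16 from left. Merged: [1, 4, 10, 16]
Compare 18 vs 17: take 17 from right. Merged: [1, 4, 10, 16, 17]
Compare 18 vs 18: take 18 from left. Merged: [1, 4, 10, 16, 17, 18]
Compare 18 vs 18: take 18 from left. Merged: [1, 4, 10, 16, 17, 18, 18]
Append remaining from right: [18]. Merged: [1, 4, 10, 16, 17, 18, 18, 18]

Final merged array: [1, 4, 10, 16, 17, 18, 18, 18]
Total comparisons: 7

The merged array is [1, 4, 10, 16, 17, 18, 18, 18], requiring 7 comparisons. The merge step runs in O(n) time where n is the total number of elements.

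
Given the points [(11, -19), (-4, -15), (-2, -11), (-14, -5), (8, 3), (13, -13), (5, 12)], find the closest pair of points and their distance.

Computing all pairwise distances among 7 points:

d((11, -19), (-4, -15)) = 15.5242
d((11, -19), (-2, -11)) = 15.2643
d((11, -19), (-14, -5)) = 28.6531
d((11, -19), (8, 3)) = 22.2036
d((11, -19), (13, -13)) = 6.3246
d((11, -19), (5, 12)) = 31.5753
d((-4, -15), (-2, -11)) = 4.4721 <-- minimum
d((-4, -15), (-14, -5)) = 14.1421
d((-4, -15), (8, 3)) = 21.6333
d((-4, -15), (13, -13)) = 17.1172
d((-4, -15), (5, 12)) = 28.4605
d((-2, -11), (-14, -5)) = 13.4164
d((-2, -11), (8, 3)) = 17.2047
d((-2, -11), (13, -13)) = 15.1327
d((-2, -11), (5, 12)) = 24.0416
d((-14, -5), (8, 3)) = 23.4094
d((-14, -5), (13, -13)) = 28.1603
d((-14, -5), (5, 12)) = 25.4951
d((8, 3), (13, -13)) = 16.7631
d((8, 3), (5, 12)) = 9.4868
d((13, -13), (5, 12)) = 26.2488

Closest pair: (-4, -15) and (-2, -11) with distance 4.4721

The closest pair is (-4, -15) and (-2, -11) with Euclidean distance 4.4721. For 7 points, brute-force pairwise comparison is shown above. For large n, the divide-and-conquer algorithm (sort by x, recurse on halves, check the dividing strip) achieves O(n log n).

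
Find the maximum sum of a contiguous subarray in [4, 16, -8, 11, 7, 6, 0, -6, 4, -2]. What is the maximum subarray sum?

Using Kadane's algorithm on [4, 16, -8, 11, 7, 6, 0, -6, 4, -2]:

Scanning through the array:
Position 1 (value 16): max_ending_here = 20, max_so_far = 20
Position 2 (value -8): max_ending_here = 12, max_so_far = 20
Position 3 (value 11): max_ending_here = 23, max_so_far = 23
Position 4 (value 7): max_ending_here = 30, max_so_far = 30
Position 5 (value 6): max_ending_here = 36, max_so_far = 36
Position 6 (value 0): max_ending_here = 36, max_so_far = 36
Position 7 (value -6): max_ending_here = 30, max_so_far = 36
Position 8 (value 4): max_ending_here = 34, max_so_far = 36
Position 9 (value -2): max_ending_here = 32, max_so_far = 36

Maximum subarray: [4, 16, -8, 11, 7, 6]
Maximum sum: 36

The maximum subarray is [4, 16, -8, 11, 7, 6] with sum 36. This subarray runs from index 0 to index 5.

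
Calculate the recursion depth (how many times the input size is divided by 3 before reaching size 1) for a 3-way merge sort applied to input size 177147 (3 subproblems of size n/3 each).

For divide and conquer with division factor 3:

Problem sizes at each level:
Level 0: 177147
Level 1: 59049
Level 2: 19683
Level 3: 6561
Level 4: 2187
Level 5: 729
Level 6: 243
Level 7: 81
Level 8: 27
Level 9: 9
Level 10: 3
Level 11: 1

The root is level 0 and the size-1 base case is level 11 (the tree spans levels 0 through 11, i.e. 12 levels counting the root), so the depth is the number of divisions: log_3(177147) = 11

The recursion tree depth is log_3(177147) = 11. At each level, the problem size is divided by 3, so it takes 11 divisions to reduce to a base case of size 1. The algorithm makes 3 recursive calls at each level.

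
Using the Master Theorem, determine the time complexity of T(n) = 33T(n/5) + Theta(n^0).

Master Theorem for T(n) = 33T(n/5) + O(n^0):

a = 33, b = 5, c = 0
log_b(a) = log_5(33) = 2.1725

Case 1: c = 0 < log_5(33) = 2.1725
T(n) = O(n^(log_5 33))

For T(n) = 33T(n/5) + O(n^0): log_5(33) = 2.1725. This is Case 1 of the Master Theorem (c < log_b(a), work dominated by leaves), giving O(n^(log_5 33)).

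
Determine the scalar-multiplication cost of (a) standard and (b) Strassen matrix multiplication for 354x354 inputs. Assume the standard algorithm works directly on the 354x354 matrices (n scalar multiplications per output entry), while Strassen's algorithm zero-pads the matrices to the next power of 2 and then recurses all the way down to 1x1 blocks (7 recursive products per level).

Matrix multiplication for 354x354 matrices:

Strassen's algorithm requires power-of-2 dimensions. Pad 354x354 to 512x512 (next power of 2).

Standard algorithm: 354^3 = 44361864 multiplications
Strassen's algorithm: 7^(log2(512)) = 7^9 = 40353607 multiplications
Savings: 44361864 - 40353607 = 4008257 multiplications

Standard: 44361864 multiplications (354^3). Strassen: 40353607 multiplications (7^9, after padding to 512x512). Strassen reduces 8 recursive multiplications to 7 at each level.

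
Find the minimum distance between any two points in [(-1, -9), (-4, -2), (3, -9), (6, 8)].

Computing all pairwise distances among 4 points:

d((-1, -9), (-4, -2)) = 7.6158
d((-1, -9), (3, -9)) = 4.0 <-- minimum
d((-1, -9), (6, 8)) = 18.3848
d((-4, -2), (3, -9)) = 9.8995
d((-4, -2), (6, 8)) = 14.1421
d((3, -9), (6, 8)) = 17.2627

Closest pair: (-1, -9) and (3, -9) with distance 4.0

The closest pair is (-1, -9) and (3, -9) with Euclidean distance 4.0. For 4 points, brute-force pairwise comparison is shown above. For large n, the divide-and-conquer algorithm (sort by x, recurse on halves, check the dividing strip) achieves O(n log n).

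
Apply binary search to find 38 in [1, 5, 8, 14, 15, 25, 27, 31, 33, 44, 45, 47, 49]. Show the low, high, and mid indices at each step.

Binary search for 38 in [1, 5, 8, 14, 15, 25, 27, 31, 33, 44, 45, 47, 49]:

lo=0, hi=12, mid=6, arr[mid]=27 -> 27 < 38, search right half
lo=7, hi=12, mid=9, arr[mid]=44 -> 44 > 38, search left half
lo=7, hi=8, mid=7, arr[mid]=31 -> 31 < 38, search right half
lo=8, hi=8, mid=8, arr[mid]=33 -> 33 < 38, search right half
lo=9 > hi=8, target 38 not found

Binary search determines that 38 is not in the array after 4 comparisons. The search space was exhausted without finding the target.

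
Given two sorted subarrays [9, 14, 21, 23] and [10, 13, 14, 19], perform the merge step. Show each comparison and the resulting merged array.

Merging process:

Compare 9 vs 10: take 9 from left. Merged: [9]
Compare 14 vs 10: take 10 from right. Merged: [9, 10]
Compare 14 vs 13: take 13 from right. Merged: [9, 10, 13]
Compare 14 vs 14: take 14 from left. Merged: [9, 10, 13, 14]
Compare 21 vs 14: take 14 from right. Merged: [9, 10, 13, 14, 14]
Compare 21 vs 19: take 19 from right. Merged: [9, 10, 13, 14, 14, 19]
Append remaining from left: [21, 23]. Merged: [9, 10, 13, 14, 14, 19, 21, 23]

Final merged array: [9, 10, 13, 14, 14, 19, 21, 23]
Total comparisons: 6

The merged array is [9, 10, 13, 14, 14, 19, 21, 23], requiring 6 comparisons. The merge step runs in O(n) time where n is the total number of elements.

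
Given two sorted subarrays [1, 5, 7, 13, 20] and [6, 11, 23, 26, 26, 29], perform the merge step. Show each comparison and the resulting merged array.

Merging process:

Compare 1 vs 6: take 1 from left. Merged: [1]
Compare 5 vs 6: take 5 from left. Merged: [1, 5]
Compare 7 vs 6: take 6 from right. Merged: [1, 5, 6]
Compare 7 vs 11: take 7 from left. Merged: [1, 5, 6, 7]
Compare 13 vs 11: take 11 from right. Merged: [1, 5, 6, 7, 11]
Compare 13 vs 23: take 13 from left. Merged: [1, 5, 6, 7, 11, 13]
Compare 20 vs 23: take 20 from left. Merged: [1, 5, 6, 7, 11, 13, 20]
Append remaining from right: [23, 26, 26, 29]. Merged: [1, 5, 6, 7, 11, 13, 20, 23, 26, 26, 29]

Final merged array: [1, 5, 6, 7, 11, 13, 20, 23, 26, 26, 29]
Total comparisons: 7

The merged array is [1, 5, 6, 7, 11, 13, 20, 23, 26, 26, 29], requiring 7 comparisons. The merge step runs in O(n) time where n is the total number of elements.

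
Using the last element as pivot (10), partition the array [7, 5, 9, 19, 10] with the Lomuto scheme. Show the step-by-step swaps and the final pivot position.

Lomuto partition with pivot = 10:

Initial array: [7, 5, 9, 19, 10]

arr[0]=7 <= 10: swap with position 0, array becomes [7, 5, 9, 19, 10]
arr[1]=5 <= 10: swap with position 1, array becomes [7, 5, 9, 19, 10]
arr[2]=9 <= 10: swap with position 2, array becomes [7, 5, 9, 19, 10]
arr[3]=19 > 10: no swap

Place pivot at position 3: [7, 5, 9, 10, 19]
Pivot position: 3

After partitioning with pivot 10, the array becomes [7, 5, 9, 10, 19]. The pivot is placed at index 3. All elements to the left of the pivot are <= 10, and all elements to the right are > 10.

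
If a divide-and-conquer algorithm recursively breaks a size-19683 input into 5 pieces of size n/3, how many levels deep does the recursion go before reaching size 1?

For divide and conquer with division factor 3:

Problem sizes at each level:
Level 0: 19683
Level 1: 6561
Level 2: 2187
Level 3: 729
Level 4: 243
Level 5: 81
Level 6: 27
Level 7: 9
Level 8: 3
Level 9: 1

The root is level 0 and the size-1 base case is level 9 (the tree spans levels 0 through 9, i.e. 10 levels counting the root), so the depth is the number of divisions: log_3(19683) = 9

The recursion tree depth is log_3(19683) = 9. At each level, the problem size is divided by 3, so it takes 9 divisions to reduce to a base case of size 1. The algorithm makes 5 recursive calls at each level.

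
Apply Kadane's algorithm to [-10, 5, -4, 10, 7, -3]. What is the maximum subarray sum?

Using Kadane's algorithm on [-10, 5, -4, 10, 7, -3]:

Scanning through the array:
Position 1 (value 5): max_ending_here = 5, max_so_far = 5
Position 2 (value -4): max_ending_here = 1, max_so_far = 5
Position 3 (value 10): max_ending_here = 11, max_so_far = 11
Position 4 (value 7): max_ending_here = 18, max_so_far = 18
Position 5 (value -3): max_ending_here = 15, max_so_far = 18

Maximum subarray: [5, -4, 10, 7]
Maximum sum: 18

The maximum subarray is [5, -4, 10, 7] with sum 18. This subarray runs from index 1 to index 4.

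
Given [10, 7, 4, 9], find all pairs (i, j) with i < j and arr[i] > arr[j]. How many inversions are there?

Finding inversions in [10, 7, 4, 9]:

(0, 1): arr[0]=10 > arr[1]=7
(0, 2): arr[0]=10 > arr[2]=4
(0, 3): arr[0]=10 > arr[3]=9
(1, 2): arr[1]=7 > arr[2]=4

Total inversions: 4

The array has 4 inversion(s): (0,1), (0,2), (0,3), (1,2). Each pair (i,j) satisfies i < j and arr[i] > arr[j].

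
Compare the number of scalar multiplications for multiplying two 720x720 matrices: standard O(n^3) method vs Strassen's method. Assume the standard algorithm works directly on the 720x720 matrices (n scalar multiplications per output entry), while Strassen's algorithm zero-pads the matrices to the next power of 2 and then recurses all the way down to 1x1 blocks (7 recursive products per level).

Matrix multiplication for 720x720 matrices:

Strassen's algorithm requires power-of-2 dimensions. Pad 720x720 to 1024x1024 (next power of 2).

Standard algorithm: 720^3 = 373248000 multiplications
Strassen's algorithm: 7^(log2(1024)) = 7^10 = 282475249 multiplications
Savings: 373248000 - 282475249 = 90772751 multiplications

Standard: 373248000 multiplications (720^3). Strassen: 282475249 multiplications (7^10, after padding to 1024x1024). Strassen reduces 8 recursive multiplications to 7 at each level.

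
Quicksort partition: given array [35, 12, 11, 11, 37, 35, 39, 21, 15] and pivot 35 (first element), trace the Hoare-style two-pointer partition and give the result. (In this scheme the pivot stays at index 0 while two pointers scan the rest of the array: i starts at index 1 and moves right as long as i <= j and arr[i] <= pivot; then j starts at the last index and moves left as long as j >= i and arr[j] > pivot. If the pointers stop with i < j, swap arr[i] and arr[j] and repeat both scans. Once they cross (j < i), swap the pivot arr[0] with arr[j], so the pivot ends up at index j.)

Hoare-style two-pointer partition with pivot = 35:

Initial array: [35, 12, 11, 11, 37, 35, 39, 21, 15]

Pointers start at i = 1, j = 8.
i stops at index 4 (arr[4]=37 > 35), j stops at index 8 (arr[8]=15 <= 35): swap arr[4] and arr[8], array becomes [35, 12, 11, 11, 15, 35, 39, 21, 37]
i stops at index 6 (arr[6]=39 > 35), j stops at index 7 (arr[7]=21 <= 35): swap arr[6] and arr[7], array becomes [35, 12, 11, 11, 15, 35, 21, 39, 37]
i ends at 7, j ends at 6: the pointers have crossed (j < i), so scanning stops.

Swap pivot arr[0] with arr[6] to place pivot at position 6: [21, 12, 11, 11, 15, 35, 35, 39, 37]
Pivot position: 6

After partitioning with pivot 35, the array becomes [21, 12, 11, 11, 15, 35, 35, 39, 37]. The pivot is placed at index 6. All elements to the left of the pivot are <= 35, and all elements to the right are > 35.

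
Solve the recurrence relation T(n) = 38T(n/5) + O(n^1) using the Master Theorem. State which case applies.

Master Theorem for T(n) = 38T(n/5) + O(n^1):

a = 38, b = 5, c = 1
log_b(a) = log_5(38) = 2.2602

Case 1: c = 1 < log_5(38) = 2.2602
T(n) = O(n^(log_5 38))

For T(n) = 38T(n/5) + O(n^1): log_5(38) = 2.2602. This is Case 1 of the Master Theorem (c < log_b(a), work dominated by leaves), giving O(n^(log_5 38)).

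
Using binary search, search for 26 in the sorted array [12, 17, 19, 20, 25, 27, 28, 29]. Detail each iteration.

Binary search for 26 in [12, 17, 19, 20, 25, 27, 28, 29]:

lo=0, hi=7, mid=3, arr[mid]=20 -> 20 < 26, search right half
lo=4, hi=7, mid=5, arr[mid]=27 -> 27 > 26, search left half
lo=4, hi=4, mid=4, arr[mid]=25 -> 25 < 26, search right half
lo=5 > hi=4, target 26 not found

Binary search determines that 26 is not in the array after 3 comparisons. The search space was exhausted without finding the target.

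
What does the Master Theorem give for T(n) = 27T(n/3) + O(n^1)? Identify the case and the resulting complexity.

Master Theorem for T(n) = 27T(n/3) + O(n^1):

a = 27, b = 3, c = 1
log_b(a) = log_3(27) = 3.0000

Case 1: c = 1 < log_3(27) = 3.0000
T(n) = O(n^(log_3 27)) = O(n^3)

For T(n) = 27T(n/3) + O(n^1): log_3(27) = 3.0000. This is Case 1 of the Master Theorem (c < log_b(a), work dominated by leaves), giving O(n^3).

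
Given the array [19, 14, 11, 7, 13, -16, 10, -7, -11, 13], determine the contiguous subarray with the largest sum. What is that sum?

Using Kadane's algorithm on [19, 14, 11, 7, 13, -16, 10, -7, -11, 13]:

Scanning through the array:
Position 1 (value 14): max_ending_here = 33, max_so_far = 33
Position 2 (value 11): max_ending_here = 44, max_so_far = 44
Position 3 (value 7): max_ending_here = 51, max_so_far = 51
Position 4 (value 13): max_ending_here = 64, max_so_far = 64
Position 5 (value -16): max_ending_here = 48, max_so_far = 64
Position 6 (value 10): max_ending_here = 58, max_so_far = 64
Position 7 (value -7): max_ending_here = 51, max_so_far = 64
Position 8 (value -11): max_ending_here = 40, max_so_far = 64
Position 9 (value 13): max_ending_here = 53, max_so_far = 64

Maximum subarray: [19, 14, 11, 7, 13]
Maximum sum: 64

The maximum subarray is [19, 14, 11, 7, 13] with sum 64. This subarray runs from index 0 to index 4.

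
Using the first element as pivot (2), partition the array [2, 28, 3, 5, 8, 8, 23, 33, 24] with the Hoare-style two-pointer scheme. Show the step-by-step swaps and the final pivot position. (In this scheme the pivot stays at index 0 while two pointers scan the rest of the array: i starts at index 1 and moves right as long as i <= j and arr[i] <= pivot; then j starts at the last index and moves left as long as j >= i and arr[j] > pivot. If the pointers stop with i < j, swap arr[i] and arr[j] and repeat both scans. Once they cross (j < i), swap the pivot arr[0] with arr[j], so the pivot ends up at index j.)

Hoare-style two-pointer partition with pivot = 2:

Initial array: [2, 28, 3, 5, 8, 8, 23, 33, 24]

Pointers start at i = 1, j = 8.
i ends at 1, j ends at 0: the pointers have crossed (j < i), so scanning stops.

j = 0, so swapping arr[0] with arr[j] leaves the pivot at position 0: [2, 28, 3, 5, 8, 8, 23, 33, 24]
Pivot position: 0

After partitioning with pivot 2, the array becomes [2, 28, 3, 5, 8, 8, 23, 33, 24]. The pivot is placed at index 0. All elements to the left of the pivot are <= 2, and all elements to the right are > 2.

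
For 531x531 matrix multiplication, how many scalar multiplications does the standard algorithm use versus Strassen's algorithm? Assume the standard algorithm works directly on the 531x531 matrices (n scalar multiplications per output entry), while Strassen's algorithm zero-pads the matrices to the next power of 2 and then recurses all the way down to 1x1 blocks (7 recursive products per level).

Matrix multiplication for 531x531 matrices:

Strassen's algorithm requires power-of-2 dimensions. Pad 531x531 to 1024x1024 (next power of 2).

Standard algorithm: 531^3 = 149721291 multiplications
Strassen's algorithm: 7^(log2(1024)) = 7^10 = 282475249 multiplications
Difference: 149721291 - 282475249 = -132753958 (Strassen uses MORE here due to padding overhead — for small or just-over-power-of-2 n, padding can outweigh the per-level savings)

Standard: 149721291 multiplications (531^3). Strassen: 282475249 multiplications (7^10, after padding to 1024x1024). Strassen reduces 8 recursive multiplications to 7 at each level.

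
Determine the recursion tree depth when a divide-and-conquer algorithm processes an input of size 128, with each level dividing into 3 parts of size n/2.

For divide and conquer with division factor 2:

Problem sizes at each level:
Level 0: 128
Level 1: 64
Level 2: 32
Level 3: 16
Level 4: 8
Level 5: 4
Level 6: 2
Level 7: 1

The root is level 0 and the size-1 base case is level 7 (the tree spans levels 0 through 7, i.e. 8 levels counting the root), so the depth is the number of divisions: log_2(128) = 7

The recursion tree depth is log_2(128) = 7. At each level, the problem size is divided by 2, so it takes 7 divisions to reduce to a base case of size 1. The algorithm makes 3 recursive calls at each level.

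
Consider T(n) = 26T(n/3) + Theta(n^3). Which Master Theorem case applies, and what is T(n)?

Master Theorem for T(n) = 26T(n/3) + O(n^3):

a = 26, b = 3, c = 3
log_b(a) = log_3(26) = 2.9656

Case 3: c = 3 > log_3(26) = 2.9656
T(n) = O(n^3) = O(n^3)

For T(n) = 26T(n/3) + O(n^3): log_3(26) = 2.9656. This is Case 3 of the Master Theorem (c > log_b(a), work dominated by root), giving O(n^3).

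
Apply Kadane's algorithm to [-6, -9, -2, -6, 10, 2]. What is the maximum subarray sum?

Using Kadane's algorithm on [-6, -9, -2, -6, 10, 2]:

Scanning through the array:
Position 1 (value -9): max_ending_here = -9, max_so_far = -6
Position 2 (value -2): max_ending_here = -2, max_so_far = -2
Position 3 (value -6): max_ending_here = -6, max_so_far = -2
Position 4 (value 10): max_ending_here = 10, max_so_far = 10
Position 5 (value 2): max_ending_here = 12, max_so_far = 12

Maximum subarray: [10, 2]
Maximum sum: 12

The maximum subarray is [10, 2] with sum 12. This subarray runs from index 4 to index 5.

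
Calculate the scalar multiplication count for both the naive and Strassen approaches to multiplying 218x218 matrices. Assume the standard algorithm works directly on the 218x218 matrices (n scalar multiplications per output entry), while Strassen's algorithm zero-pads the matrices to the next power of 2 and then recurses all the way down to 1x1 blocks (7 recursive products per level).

Matrix multiplication for 218x218 matrices:

Strassen's algorithm requires power-of-2 dimensions. Pad 218x218 to 256x256 (next power of 2).

Standard algorithm: 218^3 = 10360232 multiplications
Strassen's algorithm: 7^(log2(256)) = 7^8 = 5764801 multiplications
Savings: 10360232 - 5764801 = 4595431 multiplications

Standard: 10360232 multiplications (218^3). Strassen: 5764801 multiplications (7^8, after padding to 256x256). Strassen reduces 8 recursive multiplications to 7 at each level.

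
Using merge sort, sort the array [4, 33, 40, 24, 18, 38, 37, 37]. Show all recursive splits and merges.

Merge sort trace:

Split: [4, 33, 40, 24, 18, 38, 37, 37] -> [4, 33, 40, 24] and [18, 38, 37, 37]
  Split: [4, 33, 40, 24] -> [4, 33] and [40, 24]
    Split: [4, 33] -> [4] and [33]
    Merge: [4] + [33] -> [4, 33]
    Split: [40, 24] -> [40] and [24]
    Merge: [40] + [24] -> [24, 40]
  Merge: [4, 33] + [24, 40] -> [4, 24, 33, 40]
  Split: [18, 38, 37, 37] -> [18, 38] and [37, 37]
    Split: [18, 38] -> [18] and [38]
    Merge: [18] + [38] -> [18, 38]
    Split: [37, 37] -> [37] and [37]
    Merge: [37] + [37] -> [37, 37]
  Merge: [18, 38] + [37, 37] -> [18, 37, 37, 38]
Merge: [4, 24, 33, 40] + [18, 37, 37, 38] -> [4, 18, 24, 33, 37, 37, 38, 40]

Final sorted array: [4, 18, 24, 33, 37, 37, 38, 40]

The merge sort proceeds by recursively splitting the array and merging sorted halves.
After all merges, the sorted array is [4, 18, 24, 33, 37, 37, 38, 40].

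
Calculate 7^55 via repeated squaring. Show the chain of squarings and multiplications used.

Computing 7^55 by squaring (build up from 7^1; each line after the first costs one multiplication):

7^1 = 7
7^2 = (7^1)^2 = 7^2 = 49
7^3 = 7 * 7^2 = 7 * 49 = 343
7^6 = (7^3)^2 = 343^2 = 117649
7^12 = (7^6)^2 = 117649^2 = 13841287201
7^13 = 7 * 7^12 = 7 * 13841287201 = 96889010407
7^26 = (7^13)^2 = 96889010407^2 = 9387480337647754305649
7^27 = 7 * 7^26 = 7 * 9387480337647754305649 = 65712362363534280139543
7^54 = (7^27)^2 = 65712362363534280139543^2 = 4318114567396436564035293097707728087552248849
7^55 = 7 * 7^54 = 7 * 4318114567396436564035293097707728087552248849 = 30226801971775055948247051683954096612865741943

Result: 30226801971775055948247051683954096612865741943
Multiplications needed: 9 (9 lines after 7^1)

7^55 = 30226801971775055948247051683954096612865741943. Using exponentiation by squaring, this requires 9 multiplications. The key idea: if the exponent is even, square the half-power; if odd, multiply by the base once.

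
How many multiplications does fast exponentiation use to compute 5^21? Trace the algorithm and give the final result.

Computing 5^21 by squaring (build up from 5^1; each line after the first costs one multiplication):

5^1 = 5
5^2 = (5^1)^2 = 5^2 = 25
5^4 = (5^2)^2 = 25^2 = 625
5^5 = 5 * 5^4 = 5 * 625 = 3125
5^10 = (5^5)^2 = 3125^2 = 9765625
5^20 = (5^10)^2 = 9765625^2 = 95367431640625
5^21 = 5 * 5^20 = 5 * 95367431640625 = 476837158203125

Result: 476837158203125
Multiplications needed: 6 (6 lines after 5^1)

5^21 = 476837158203125. Using exponentiation by squaring, this requires 6 multiplications. The key idea: if the exponent is even, square the half-power; if odd, multiply by the base once.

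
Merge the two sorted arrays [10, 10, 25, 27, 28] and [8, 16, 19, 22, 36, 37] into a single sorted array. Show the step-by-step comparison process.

Merging process:

Compare 10 vs 8: take 8 from right. Merged: [8]
Compare 10 vs 16: take 10 from left. Merged: [8, 10]
Compare 10 vs 16: take 10 from left. Merged: [8, 10, 10]
Compare 25 vs 16: take 16 from right. Merged: [8, 10, 10, 16]
Compare 25 vs 19: take 19 from right. Merged: [8, 10, 10, 16, 19]
Compare 25 vs 22: take 22 from right. Merged: [8, 10, 10, 16, 19, 22]
Compare 25 vs 36: take 25 from left. Merged: [8, 10, 10, 16, 19, 22, 25]
Compare 27 vs 36: take 27 from left. Merged: [8, 10, 10, 16, 19, 22, 25, 27]
Compare 28 vs 36: take 28 from left. Merged: [8, 10, 10, 16, 19, 22, 25, 27, 28]
Append remaining from right: [36, 37]. Merged: [8, 10, 10, 16, 19, 22, 25, 27, 28, 36, 37]

Final merged array: [8, 10, 10, 16, 19, 22, 25, 27, 28, 36, 37]
Total comparisons: 9

The merged array is [8, 10, 10, 16, 19, 22, 25, 27, 28, 36, 37], requiring 9 comparisons. The merge step runs in O(n) time where n is the total number of elements.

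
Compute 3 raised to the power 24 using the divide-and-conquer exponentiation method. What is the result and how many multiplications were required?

Computing 3^24 by squaring (build up from 3^1; each line after the first costs one multiplication):

3^1 = 3
3^2 = (3^1)^2 = 3^2 = 9
3^3 = 3 * 3^2 = 3 * 9 = 27
3^6 = (3^3)^2 = 27^2 = 729
3^12 = (3^6)^2 = 729^2 = 531441
3^24 = (3^12)^2 = 531441^2 = 282429536481

Result: 282429536481
Multiplications needed: 5 (5 lines after 3^1)

3^24 = 282429536481. Using exponentiation by squaring, this requires 5 multiplications. The key idea: if the exponent is even, square the half-power; if odd, multiply by the base once.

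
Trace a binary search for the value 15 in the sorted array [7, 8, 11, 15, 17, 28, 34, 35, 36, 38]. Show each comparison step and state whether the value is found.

Binary search for 15 in [7, 8, 11, 15, 17, 28, 34, 35, 36, 38]:

lo=0, hi=9, mid=4, arr[mid]=17 -> 17 > 15, search left half
lo=0, hi=3, mid=1, arr[mid]=8 -> 8 < 15, search right half
lo=2, hi=3, mid=2, arr[mid]=11 -> 11 < 15, search right half
lo=3, hi=3, mid=3, arr[mid]=15 -> Found target at index 3!

Binary search finds 15 at index 3 after 4 comparisons. The search repeatedly halves the search space by comparing with the middle element.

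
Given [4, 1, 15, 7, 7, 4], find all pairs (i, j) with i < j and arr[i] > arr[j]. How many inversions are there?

Finding inversions in [4, 1, 15, 7, 7, 4]:

(0, 1): arr[0]=4 > arr[1]=1
(2, 3): arr[2]=15 > arr[3]=7
(2, 4): arr[2]=15 > arr[4]=7
(2, 5): arr[2]=15 > arr[5]=4
(3, 5): arr[3]=7 > arr[5]=4
(4, 5): arr[4]=7 > arr[5]=4

Total inversions: 6

The array has 6 inversion(s): (0,1), (2,3), (2,4), (2,5), (3,5), (4,5). Each pair (i,j) satisfies i < j and arr[i] > arr[j].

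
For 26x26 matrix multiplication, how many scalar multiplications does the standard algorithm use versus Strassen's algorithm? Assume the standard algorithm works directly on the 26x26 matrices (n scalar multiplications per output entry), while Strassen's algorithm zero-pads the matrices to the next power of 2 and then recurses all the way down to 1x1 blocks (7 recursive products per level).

Matrix multiplication for 26x26 matrices:

Strassen's algorithm requires power-of-2 dimensions. Pad 26x26 to 32x32 (next power of 2).

Standard algorithm: 26^3 = 17576 multiplications
Strassen's algorithm: 7^(log2(32)) = 7^5 = 16807 multiplications
Savings: 17576 - 16807 = 769 multiplications

Standard: 17576 multiplications (26^3). Strassen: 16807 multiplications (7^5, after padding to 32x32). Strassen reduces 8 recursive multiplications to 7 at each level.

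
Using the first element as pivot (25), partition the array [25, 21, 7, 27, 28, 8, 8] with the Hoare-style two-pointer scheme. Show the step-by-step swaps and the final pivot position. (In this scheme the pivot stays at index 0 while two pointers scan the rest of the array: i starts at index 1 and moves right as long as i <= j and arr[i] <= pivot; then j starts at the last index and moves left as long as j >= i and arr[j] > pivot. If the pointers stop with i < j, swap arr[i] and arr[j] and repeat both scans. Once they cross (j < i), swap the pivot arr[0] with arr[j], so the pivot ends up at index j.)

Hoare-style two-pointer partition with pivot = 25:

Initial array: [25, 21, 7, 27, 28, 8, 8]

Pointers start at i = 1, j = 6.
i stops at index 3 (arr[3]=27 > 25), j stops at index 6 (arr[6]=8 <= 25): swap arr[3] and arr[6], array becomes [25, 21, 7, 8, 28, 8, 27]
i stops at index 4 (arr[4]=28 > 25), j stops at index 5 (arr[5]=8 <= 25): swap arr[4] and arr[5], array becomes [25, 21, 7, 8, 8, 28, 27]
i ends at 5, j ends at 4: the pointers have crossed (j < i), so scanning stops.

Swap pivot arr[0] with arr[4] to place pivot at position 4: [8, 21, 7, 8, 25, 28, 27]
Pivot position: 4

After partitioning with pivot 25, the array becomes [8, 21, 7, 8, 25, 28, 27]. The pivot is placed at index 4. All elements to the left of the pivot are <= 25, and all elements to the right are > 25.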